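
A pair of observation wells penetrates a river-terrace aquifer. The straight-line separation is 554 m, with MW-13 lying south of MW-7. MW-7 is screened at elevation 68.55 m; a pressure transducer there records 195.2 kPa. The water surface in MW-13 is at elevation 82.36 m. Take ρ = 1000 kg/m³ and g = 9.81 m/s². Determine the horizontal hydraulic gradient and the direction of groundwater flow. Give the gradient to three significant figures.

i ≈ 0.0110; groundwater flows toward the south

Pressure head at MW-7: ψ = P/(ρg) = 195.2×1000 / (1000 × 9.81) = 19.90 m.
Total head at MW-7: h = z + ψ = 68.55 + 19.90 = 88.45 m.
Total head at MW-13: h = 82.36 m (water level in the piezometer is the total head).
Head difference: h(MW-7) − h(MW-13) = 88.45 − 82.36 = 6.09 m.
Hydraulic gradient: i = |Δh| / L = 6.09 / 554 = 0.0110.
Flow is from higher to lower head: from MW-7 toward MW-13, i.e. toward the south.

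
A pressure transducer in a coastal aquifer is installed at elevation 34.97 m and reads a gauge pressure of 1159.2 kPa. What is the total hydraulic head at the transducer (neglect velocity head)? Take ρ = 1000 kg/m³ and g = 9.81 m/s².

ψ = P/(ρg) = 1159.2×1000 / (1000 × 9.81) = 118.17 m.
h = z + ψ = 34.97 + 118.17 = 153.14 m.

h ≈ 153.14 m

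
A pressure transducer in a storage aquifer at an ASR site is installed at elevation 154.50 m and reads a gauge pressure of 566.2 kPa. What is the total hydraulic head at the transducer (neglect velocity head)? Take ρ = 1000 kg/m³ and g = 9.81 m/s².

ψ = P/(ρg) = 566.2×1000 / (1000 × 9.81) = 57.72 m.
h = z + ψ = 154.50 + 57.72 = 212.22 m.

h ≈ 212.22 m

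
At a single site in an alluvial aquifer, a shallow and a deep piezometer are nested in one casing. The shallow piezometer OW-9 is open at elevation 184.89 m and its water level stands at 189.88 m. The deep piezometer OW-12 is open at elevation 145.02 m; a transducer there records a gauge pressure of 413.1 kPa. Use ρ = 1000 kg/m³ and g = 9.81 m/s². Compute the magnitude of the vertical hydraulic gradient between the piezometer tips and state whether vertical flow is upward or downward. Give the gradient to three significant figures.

Total head at OW-9: h = 189.88 m (water level in the standpipe).
Pressure head at OW-12: ψ = P/(ρg) = 413.1×1000 / (1000 × 9.81) = 42.11 m.
Total head at OW-12: h = z + ψ = 145.02 + 42.11 = 187.13 m.
Δh = h(OW-9) − h(OW-12) = 189.88 − 187.13 = 2.75 m.
Vertical separation Δz = 184.89 − 145.02 = 39.87 m.
|i_v| = |Δh| / Δz = 2.75 / 39.87 = 0.0690.
Head is higher in the shallow piezometer, so vertical flow is downward (recharge condition).

|i_v| ≈ 0.0690; vertical flow is downward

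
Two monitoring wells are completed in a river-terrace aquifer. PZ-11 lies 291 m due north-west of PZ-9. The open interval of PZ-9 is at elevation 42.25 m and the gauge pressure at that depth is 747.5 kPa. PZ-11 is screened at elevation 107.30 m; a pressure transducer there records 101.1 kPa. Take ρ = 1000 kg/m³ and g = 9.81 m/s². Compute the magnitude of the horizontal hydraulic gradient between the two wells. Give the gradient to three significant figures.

i ≈ 0.00289

Pressure head at PZ-9: ψ = P/(ρg) = 747.5×1000 / (1000 × 9.81) = 76.20 m.
Total head at PZ-9: h = z + ψ = 42.25 + 76.20 = 118.45 m.
Pressure head at PZ-11: ψ = P/(ρg) = 101.1×1000 / (1000 × 9.81) = 10.31 m.
Total head at PZ-11: h = z + ψ = 107.30 + 10.31 = 117.61 m.
Head difference: h(PZ-9) − h(PZ-11) = 118.45 − 117.61 = 0.84 m.
Hydraulic gradient: i = |Δh| / L = 0.84 / 291 = 0.00289.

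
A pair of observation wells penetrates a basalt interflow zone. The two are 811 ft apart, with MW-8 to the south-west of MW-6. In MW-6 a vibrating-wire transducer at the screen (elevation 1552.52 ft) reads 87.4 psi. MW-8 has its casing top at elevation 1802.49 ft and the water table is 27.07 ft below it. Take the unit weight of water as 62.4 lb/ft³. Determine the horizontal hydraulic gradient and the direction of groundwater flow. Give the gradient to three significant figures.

i ≈ 0.0262; groundwater flows toward the north-east

Pressure head at MW-6: ψ = 144·P/γ = 144 × 87.4 / 62.4 = 201.69 ft.
Total head at MW-6: h = z + ψ = 1552.52 + 201.69 = 1754.21 ft.
Total head at MW-8: h = 1802.49 − 27.07 = 1775.42 ft.
Head difference: h(MW-6) − h(MW-8) = 1754.21 − 1775.42 = -21.21 ft.
Hydraulic gradient: i = |Δh| / L = 21.21 / 811 = 0.0262.
Flow is from higher to lower head: from MW-8 toward MW-6, i.e. toward the north-east.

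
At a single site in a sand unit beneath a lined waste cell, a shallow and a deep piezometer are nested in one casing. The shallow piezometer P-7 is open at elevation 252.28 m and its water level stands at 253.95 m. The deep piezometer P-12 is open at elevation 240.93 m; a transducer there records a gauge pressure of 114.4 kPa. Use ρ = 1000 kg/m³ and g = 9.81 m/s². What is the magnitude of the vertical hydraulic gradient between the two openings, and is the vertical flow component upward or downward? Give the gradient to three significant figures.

Total head at P-7: h = 253.95 m (water level in the standpipe).
Pressure head at P-12: ψ = P/(ρg) = 114.4×1000 / (1000 × 9.81) = 11.66 m.
Total head at P-12: h = z + ψ = 240.93 + 11.66 = 252.59 m.
Δh = h(P-7) − h(P-12) = 253.95 − 252.59 = 1.36 m.
Vertical separation Δz = 252.28 − 240.93 = 11.35 m.
|i_v| = |Δh| / Δz = 1.36 / 11.35 = 0.120.
Head is higher in the shallow piezometer, so vertical flow is downward (recharge condition).

|i_v| ≈ 0.120; vertical flow is downward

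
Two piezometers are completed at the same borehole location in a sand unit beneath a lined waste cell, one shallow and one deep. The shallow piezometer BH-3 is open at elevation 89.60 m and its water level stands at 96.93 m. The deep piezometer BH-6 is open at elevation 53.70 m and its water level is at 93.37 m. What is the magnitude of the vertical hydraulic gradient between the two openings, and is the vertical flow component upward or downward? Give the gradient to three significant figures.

|i_v| ≈ 0.0992; vertical flow is downward

Total head at BH-3: h = 96.93 m (water level in the standpipe).
Total head at BH-6: h = 93.37 m.
Δh = h(BH-3) − h(BH-6) = 96.93 − 93.37 = 3.56 m.
Vertical separation Δz = 89.60 − 53.70 = 35.90 m.
|i_v| = |Δh| / Δz = 3.56 / 35.90 = 0.0992.
Head is higher in the shallow piezometer, so vertical flow is downward (recharge condition).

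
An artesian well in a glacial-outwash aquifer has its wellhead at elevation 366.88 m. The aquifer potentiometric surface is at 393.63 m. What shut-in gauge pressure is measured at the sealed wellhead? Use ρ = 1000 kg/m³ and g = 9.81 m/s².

Head above the cap: Δh = 393.63 − 366.88 = 26.75 m.
P = ρgΔh = 1000 × 9.81 × 26.75 = 262418 Pa ≈ 262 kPa.

P ≈ 262 kPa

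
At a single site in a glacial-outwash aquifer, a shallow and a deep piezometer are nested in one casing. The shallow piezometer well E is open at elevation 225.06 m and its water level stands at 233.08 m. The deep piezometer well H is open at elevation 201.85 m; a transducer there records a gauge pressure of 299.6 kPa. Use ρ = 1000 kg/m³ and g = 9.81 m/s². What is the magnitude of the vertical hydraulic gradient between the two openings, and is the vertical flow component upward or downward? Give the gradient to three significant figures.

Total head at well E: h = 233.08 m (water level in the standpipe).
Pressure head at well H: ψ = P/(ρg) = 299.6×1000 / (1000 × 9.81) = 30.54 m.
Total head at well H: h = z + ψ = 201.85 + 30.54 = 232.39 m.
Δh = h(well E) − h(well H) = 233.08 − 232.39 = 0.69 m.
Vertical separation Δz = 225.06 − 201.85 = 23.21 m.
|i_v| = |Δh| / Δz = 0.69 / 23.21 = 0.0297.
Head is higher in the shallow piezometer, so vertical flow is downward (recharge condition).

|i_v| ≈ 0.0297; vertical flow is downward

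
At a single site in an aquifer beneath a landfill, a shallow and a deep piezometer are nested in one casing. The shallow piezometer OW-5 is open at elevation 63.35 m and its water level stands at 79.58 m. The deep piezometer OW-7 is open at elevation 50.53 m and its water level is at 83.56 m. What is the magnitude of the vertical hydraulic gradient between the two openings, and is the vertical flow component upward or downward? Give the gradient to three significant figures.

|i_v| ≈ 0.310; vertical flow is upward

Total head at OW-5: h = 79.58 m (water level in the standpipe).
Total head at OW-7: h = 83.56 m.
Δh = h(OW-5) − h(OW-7) = 79.58 − 83.56 = -3.98 m.
Vertical separation Δz = 63.35 − 50.53 = 12.82 m.
|i_v| = |Δh| / Δz = 3.98 / 12.82 = 0.310.
Head is higher in the deep piezometer, so vertical flow is upward (discharge condition).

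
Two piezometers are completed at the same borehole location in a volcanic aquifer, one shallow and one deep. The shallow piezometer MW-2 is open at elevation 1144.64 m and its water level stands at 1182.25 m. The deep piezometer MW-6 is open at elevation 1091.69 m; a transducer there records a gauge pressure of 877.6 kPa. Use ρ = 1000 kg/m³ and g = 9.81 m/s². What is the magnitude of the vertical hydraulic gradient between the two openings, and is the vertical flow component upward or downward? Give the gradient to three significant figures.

Total head at MW-2: h = 1182.25 m (water level in the standpipe).
Pressure head at MW-6: ψ = P/(ρg) = 877.6×1000 / (1000 × 9.81) = 89.46 m.
Total head at MW-6: h = z + ψ = 1091.69 + 89.46 = 1181.15 m.
Δh = h(MW-2) − h(MW-6) = 1182.25 − 1181.15 = 1.10 m.
Vertical separation Δz = 1144.64 − 1091.69 = 52.95 m.
|i_v| = |Δh| / Δz = 1.10 / 52.95 = 0.0208.
Head is higher in the shallow piezometer, so vertical flow is downward (recharge condition).

|i_v| ≈ 0.0208; vertical flow is downward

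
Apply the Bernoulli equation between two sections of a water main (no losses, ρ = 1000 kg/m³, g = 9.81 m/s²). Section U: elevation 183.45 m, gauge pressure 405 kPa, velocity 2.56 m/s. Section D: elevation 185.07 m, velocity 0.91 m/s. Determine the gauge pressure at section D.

Pressure head at U: ψ₁ = P₁/(ρg) = 405×1000 / (1000 × 9.81) = 41.28 m.
Velocity heads: v₁²/2g = 2.56²/19.62 = 0.334 m; v₂²/2g = 0.91²/19.62 = 0.042 m.
Total head H = z₁ + ψ₁ + v₁²/2g = 183.45 + 41.28 + 0.334 = 225.06 m.
ψ₂ = H − z₂ − v₂²/2g = 225.06 − 185.07 − 0.042 = 39.95 m.
P₂ = ρgψ₂ = 1000 × 9.81 × 39.95 ≈ 392 kPa.

P₂ ≈ 392 kPa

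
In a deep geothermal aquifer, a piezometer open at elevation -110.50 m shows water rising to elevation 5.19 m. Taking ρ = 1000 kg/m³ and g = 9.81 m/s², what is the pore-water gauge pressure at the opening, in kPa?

P ≈ 1130 kPa

Pressure head ψ = h − z = 5.19 − (-110.50) = 115.69 m.
P = ρgψ = 1000 × 9.81 × 115.69 = 1134919 Pa ≈ 1130 kPa.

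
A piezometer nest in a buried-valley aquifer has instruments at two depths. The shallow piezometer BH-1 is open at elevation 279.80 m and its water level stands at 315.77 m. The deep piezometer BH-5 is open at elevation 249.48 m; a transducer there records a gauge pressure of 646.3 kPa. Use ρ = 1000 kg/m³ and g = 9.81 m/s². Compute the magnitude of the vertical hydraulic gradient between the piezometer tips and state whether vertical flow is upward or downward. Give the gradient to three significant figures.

Total head at BH-1: h = 315.77 m (water level in the standpipe).
Pressure head at BH-5: ψ = P/(ρg) = 646.3×1000 / (1000 × 9.81) = 65.88 m.
Total head at BH-5: h = z + ψ = 249.48 + 65.88 = 315.36 m.
Δh = h(BH-1) − h(BH-5) = 315.77 − 315.36 = 0.41 m.
Vertical separation Δz = 279.80 − 249.48 = 30.32 m.
|i_v| = |Δh| / Δz = 0.41 / 30.32 = 0.0135.
Head is higher in the shallow piezometer, so vertical flow is downward (recharge condition).

|i_v| ≈ 0.0135; vertical flow is downward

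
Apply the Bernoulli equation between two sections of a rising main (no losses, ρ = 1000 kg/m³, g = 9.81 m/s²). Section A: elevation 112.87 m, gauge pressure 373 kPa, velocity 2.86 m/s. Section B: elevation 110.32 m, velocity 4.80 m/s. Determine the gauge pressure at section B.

Pressure head at A: ψ₁ = P₁/(ρg) = 373×1000 / (1000 × 9.81) = 38.02 m.
Velocity heads: v₁²/2g = 2.86²/19.62 = 0.417 m; v₂²/2g = 4.80²/19.62 = 1.174 m.
Total head H = z₁ + ψ₁ + v₁²/2g = 112.87 + 38.02 + 0.417 = 151.31 m.
ψ₂ = H − z₂ − v₂²/2g = 151.31 − 110.32 − 1.174 = 39.82 m.
P₂ = ρgψ₂ = 1000 × 9.81 × 39.82 ≈ 391 kPa.

P₂ ≈ 391 kPa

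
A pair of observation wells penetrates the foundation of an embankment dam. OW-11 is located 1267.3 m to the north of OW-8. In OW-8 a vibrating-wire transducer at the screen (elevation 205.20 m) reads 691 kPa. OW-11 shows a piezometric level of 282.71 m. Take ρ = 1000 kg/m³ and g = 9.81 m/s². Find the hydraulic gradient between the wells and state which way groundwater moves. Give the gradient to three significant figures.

Pressure head at OW-8: ψ = P/(ρg) = 691×1000 / (1000 × 9.81) = 70.44 m.
Total head at OW-8: h = z + ψ = 205.20 + 70.44 = 275.64 m.
Total head at OW-11: h = 282.71 m (water level in the piezometer is the total head).
Head difference: h(OW-8) − h(OW-11) = 275.64 − 282.71 = -7.07 m.
Hydraulic gradient: i = |Δh| / L = 7.07 / 1267.3 = 0.00558.
Flow is from higher to lower head: from OW-11 toward OW-8, i.e. toward the south.

i ≈ 0.00558; groundwater flows toward the south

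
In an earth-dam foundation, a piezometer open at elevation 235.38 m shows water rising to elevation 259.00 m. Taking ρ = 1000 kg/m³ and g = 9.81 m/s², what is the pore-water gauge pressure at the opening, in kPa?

P ≈ 232 kPa

Pressure head ψ = h − z = 259.00 − 235.38 = 23.62 m.
P = ρgψ = 1000 × 9.81 × 23.62 = 231712 Pa ≈ 232 kPa.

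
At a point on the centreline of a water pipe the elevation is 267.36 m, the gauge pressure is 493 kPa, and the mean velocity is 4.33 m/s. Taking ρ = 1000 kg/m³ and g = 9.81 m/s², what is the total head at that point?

h ≈ 318.57 m

Pressure head ψ = P/(ρg) = 493×1000 / (1000 × 9.81) = 50.25 m.
Velocity head = v²/(2g) = 4.33² / (2 × 9.81) = 0.956 m.
h = z + ψ + v²/(2g) = 267.36 + 50.25 + 0.956 = 318.57 m.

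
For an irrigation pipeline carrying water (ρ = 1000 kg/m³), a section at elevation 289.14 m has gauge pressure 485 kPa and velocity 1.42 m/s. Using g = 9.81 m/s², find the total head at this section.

h ≈ 338.68 m

Pressure head ψ = P/(ρg) = 485×1000 / (1000 × 9.81) = 49.44 m.
Velocity head = v²/(2g) = 1.42² / (2 × 9.81) = 0.103 m.
h = z + ψ + v²/(2g) = 289.14 + 49.44 + 0.103 = 338.68 m.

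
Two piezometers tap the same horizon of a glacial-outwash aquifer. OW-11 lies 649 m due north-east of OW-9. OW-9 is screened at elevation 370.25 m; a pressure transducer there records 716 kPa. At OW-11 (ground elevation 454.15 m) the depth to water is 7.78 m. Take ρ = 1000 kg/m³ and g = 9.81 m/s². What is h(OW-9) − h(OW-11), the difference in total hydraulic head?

Pressure head at OW-9: ψ = P/(ρg) = 716×1000 / (1000 × 9.81) = 72.99 m.
Total head at OW-9: h = z + ψ = 370.25 + 72.99 = 443.24 m.
Total head at OW-11: h = 454.15 − 7.78 = 446.37 m.
Head difference: h(OW-9) − h(OW-11) = 443.24 − 446.37 = -3.13 m.

Δh ≈ -3.13 m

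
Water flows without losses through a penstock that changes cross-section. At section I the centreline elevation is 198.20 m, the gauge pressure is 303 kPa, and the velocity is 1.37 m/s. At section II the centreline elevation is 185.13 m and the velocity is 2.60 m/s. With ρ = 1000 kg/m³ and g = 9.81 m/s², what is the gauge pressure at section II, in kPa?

P₂ ≈ 429 kPa

Pressure head at I: ψ₁ = P₁/(ρg) = 303×1000 / (1000 × 9.81) = 30.89 m.
Velocity heads: v₁²/2g = 1.37²/19.62 = 0.096 m; v₂²/2g = 2.60²/19.62 = 0.345 m.
Total head H = z₁ + ψ₁ + v₁²/2g = 198.20 + 30.89 + 0.096 = 229.19 m.
ψ₂ = H − z₂ − v₂²/2g = 229.19 − 185.13 − 0.345 = 43.72 m.
P₂ = ρgψ₂ = 1000 × 9.81 × 43.72 ≈ 429 kPa.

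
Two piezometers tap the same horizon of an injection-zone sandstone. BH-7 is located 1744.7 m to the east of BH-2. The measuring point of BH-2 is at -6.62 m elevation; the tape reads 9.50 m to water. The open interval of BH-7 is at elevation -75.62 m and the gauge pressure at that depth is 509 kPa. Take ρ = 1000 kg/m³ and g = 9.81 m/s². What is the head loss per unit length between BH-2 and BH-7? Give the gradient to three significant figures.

Total head at BH-2: h = -6.62 − 9.50 = -16.12 m.
Pressure head at BH-7: ψ = P/(ρg) = 509×1000 / (1000 × 9.81) = 51.89 m.
Total head at BH-7: h = z + ψ = -75.62 + 51.89 = -23.73 m.
Head difference: h(BH-2) − h(BH-7) = -16.12 − (-23.73) = 7.61 m.
Hydraulic gradient: i = |Δh| / L = 7.61 / 1744.7 = 0.00436.

i ≈ 0.00436 m/m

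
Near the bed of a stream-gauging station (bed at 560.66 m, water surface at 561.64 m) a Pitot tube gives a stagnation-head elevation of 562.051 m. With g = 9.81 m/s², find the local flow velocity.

v ≈ 2.84 m/s

Near the bed, under hydrostatic conditions, the piezometric head (z + ψ) equals the free-surface elevation, 561.64 m.
Velocity head = total − piezometric = 562.051 − 561.64 = 0.411 m.
v = √(2g·h_v) = √(2 × 9.81 × 0.411) = 2.84 m/s.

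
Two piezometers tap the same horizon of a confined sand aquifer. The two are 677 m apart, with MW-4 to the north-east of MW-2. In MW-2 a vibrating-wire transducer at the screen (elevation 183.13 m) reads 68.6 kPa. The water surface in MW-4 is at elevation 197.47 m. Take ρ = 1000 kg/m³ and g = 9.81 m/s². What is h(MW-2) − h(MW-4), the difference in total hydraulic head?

Δh ≈ -7.35 m

Pressure head at MW-2: ψ = P/(ρg) = 68.6×1000 / (1000 × 9.81) = 6.99 m.
Total head at MW-2: h = z + ψ = 183.13 + 6.99 = 190.12 m.
Total head at MW-4: h = 197.47 m (water level in the piezometer is the total head).
Head difference: h(MW-2) − h(MW-4) = 190.12 − 197.47 = -7.35 m.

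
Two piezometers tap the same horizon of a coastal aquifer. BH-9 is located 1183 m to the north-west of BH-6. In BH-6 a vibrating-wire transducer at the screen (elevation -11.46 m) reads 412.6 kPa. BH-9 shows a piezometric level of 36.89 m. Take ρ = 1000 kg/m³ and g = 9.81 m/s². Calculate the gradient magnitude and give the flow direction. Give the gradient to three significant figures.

i ≈ 0.00532; groundwater flows toward the south-east

Pressure head at BH-6: ψ = P/(ρg) = 412.6×1000 / (1000 × 9.81) = 42.06 m.
Total head at BH-6: h = z + ψ = -11.46 + 42.06 = 30.60 m.
Total head at BH-9: h = 36.89 m (water level in the piezometer is the total head).
Head difference: h(BH-6) − h(BH-9) = 30.60 − 36.89 = -6.29 m.
Hydraulic gradient: i = |Δh| / L = 6.29 / 1183 = 0.00532.
Flow is from higher to lower head: from BH-9 toward BH-6, i.e. toward the south-east.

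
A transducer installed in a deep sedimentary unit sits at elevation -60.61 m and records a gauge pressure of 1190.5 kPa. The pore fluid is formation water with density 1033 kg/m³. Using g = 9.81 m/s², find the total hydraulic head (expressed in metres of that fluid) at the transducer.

ψ = P/(ρg) = 1190.5×1000 / (1033 × 9.81) = 117.48 m.
h = z + ψ = -60.61 + 117.48 = 56.87 m.

h ≈ 56.87 m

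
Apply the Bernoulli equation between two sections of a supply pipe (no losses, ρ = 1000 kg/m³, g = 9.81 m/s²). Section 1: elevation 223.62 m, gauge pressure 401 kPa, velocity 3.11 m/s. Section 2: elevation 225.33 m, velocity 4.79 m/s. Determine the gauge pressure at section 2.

P₂ ≈ 378 kPa

Pressure head at 1: ψ₁ = P₁/(ρg) = 401×1000 / (1000 × 9.81) = 40.88 m.
Velocity heads: v₁²/2g = 3.11²/19.62 = 0.493 m; v₂²/2g = 4.79²/19.62 = 1.169 m.
Total head H = z₁ + ψ₁ + v₁²/2g = 223.62 + 40.88 + 0.493 = 264.99 m.
ψ₂ = H − z₂ − v₂²/2g = 264.99 − 225.33 − 1.169 = 38.49 m.
P₂ = ρgψ₂ = 1000 × 9.81 × 38.49 ≈ 378 kPa.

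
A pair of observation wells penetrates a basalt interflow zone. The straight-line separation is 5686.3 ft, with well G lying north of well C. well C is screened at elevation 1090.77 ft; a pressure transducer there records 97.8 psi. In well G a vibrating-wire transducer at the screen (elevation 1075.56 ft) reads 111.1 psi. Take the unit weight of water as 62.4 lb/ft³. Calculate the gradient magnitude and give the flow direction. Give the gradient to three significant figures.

i ≈ 0.00272; groundwater flows toward the south

Pressure head at well C: ψ = 144·P/γ = 144 × 97.8 / 62.4 = 225.69 ft.
Total head at well C: h = z + ψ = 1090.77 + 225.69 = 1316.46 ft.
Pressure head at well G: ψ = 144·P/γ = 144 × 111.1 / 62.4 = 256.38 ft.
Total head at well G: h = z + ψ = 1075.56 + 256.38 = 1331.94 ft.
Head difference: h(well C) − h(well G) = 1316.46 − 1331.94 = -15.48 ft.
Hydraulic gradient: i = |Δh| / L = 15.48 / 5686.3 = 0.00272.
Flow is from higher to lower head: from well G toward well C, i.e. toward the south.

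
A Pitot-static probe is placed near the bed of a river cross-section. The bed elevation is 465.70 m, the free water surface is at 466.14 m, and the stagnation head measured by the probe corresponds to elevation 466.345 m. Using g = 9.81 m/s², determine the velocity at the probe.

v ≈ 2.01 m/s

Near the bed, under hydrostatic conditions, the piezometric head (z + ψ) equals the free-surface elevation, 466.14 m.
Velocity head = total − piezometric = 466.345 − 466.14 = 0.205 m.
v = √(2g·h_v) = √(2 × 9.81 × 0.205) = 2.01 m/s.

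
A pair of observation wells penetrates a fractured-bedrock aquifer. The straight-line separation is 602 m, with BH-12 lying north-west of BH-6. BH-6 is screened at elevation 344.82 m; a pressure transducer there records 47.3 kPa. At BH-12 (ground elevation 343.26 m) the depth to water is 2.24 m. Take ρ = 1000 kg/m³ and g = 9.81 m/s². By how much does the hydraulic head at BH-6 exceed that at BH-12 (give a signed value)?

Δh ≈ 8.62 m

Pressure head at BH-6: ψ = P/(ρg) = 47.3×1000 / (1000 × 9.81) = 4.82 m.
Total head at BH-6: h = z + ψ = 344.82 + 4.82 = 349.64 m.
Total head at BH-12: h = 343.26 − 2.24 = 341.02 m.
Head difference: h(BH-6) − h(BH-12) = 349.64 − 341.02 = 8.62 m.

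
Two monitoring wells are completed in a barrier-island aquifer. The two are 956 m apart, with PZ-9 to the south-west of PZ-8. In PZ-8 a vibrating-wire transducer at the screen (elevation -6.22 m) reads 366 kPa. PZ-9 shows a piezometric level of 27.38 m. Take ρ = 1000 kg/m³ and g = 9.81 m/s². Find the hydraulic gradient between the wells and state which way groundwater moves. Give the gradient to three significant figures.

Pressure head at PZ-8: ψ = P/(ρg) = 366×1000 / (1000 × 9.81) = 37.31 m.
Total head at PZ-8: h = z + ψ = -6.22 + 37.31 = 31.09 m.
Total head at PZ-9: h = 27.38 m (water level in the piezometer is the total head).
Head difference: h(PZ-8) − h(PZ-9) = 31.09 − 27.38 = 3.71 m.
Hydraulic gradient: i = |Δh| / L = 3.71 / 956 = 0.00388.
Flow is from higher to lower head: from PZ-8 toward PZ-9, i.e. toward the south-west.

i ≈ 0.00388; groundwater flows toward the south-west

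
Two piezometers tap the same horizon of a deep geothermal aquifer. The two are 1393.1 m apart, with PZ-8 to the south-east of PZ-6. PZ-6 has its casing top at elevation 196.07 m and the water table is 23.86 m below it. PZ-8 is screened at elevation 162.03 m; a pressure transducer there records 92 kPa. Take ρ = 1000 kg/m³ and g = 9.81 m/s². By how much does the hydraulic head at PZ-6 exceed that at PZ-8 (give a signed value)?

Total head at PZ-6: h = 196.07 − 23.86 = 172.21 m.
Pressure head at PZ-8: ψ = P/(ρg) = 92×1000 / (1000 × 9.81) = 9.38 m.
Total head at PZ-8: h = z + ψ = 162.03 + 9.38 = 171.41 m.
Head difference: h(PZ-6) − h(PZ-8) = 172.21 − 171.41 = 0.80 m.

Δh ≈ 0.80 m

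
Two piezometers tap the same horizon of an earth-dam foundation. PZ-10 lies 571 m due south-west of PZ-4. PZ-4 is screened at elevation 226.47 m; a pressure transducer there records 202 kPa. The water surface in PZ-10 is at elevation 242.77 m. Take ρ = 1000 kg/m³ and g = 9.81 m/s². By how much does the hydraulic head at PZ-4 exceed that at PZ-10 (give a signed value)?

Δh ≈ 4.29 m

Pressure head at PZ-4: ψ = P/(ρg) = 202×1000 / (1000 × 9.81) = 20.59 m.
Total head at PZ-4: h = z + ψ = 226.47 + 20.59 = 247.06 m.
Total head at PZ-10: h = 242.77 m (water level in the piezometer is the total head).
Head difference: h(PZ-4) − h(PZ-10) = 247.06 − 242.77 = 4.29 m.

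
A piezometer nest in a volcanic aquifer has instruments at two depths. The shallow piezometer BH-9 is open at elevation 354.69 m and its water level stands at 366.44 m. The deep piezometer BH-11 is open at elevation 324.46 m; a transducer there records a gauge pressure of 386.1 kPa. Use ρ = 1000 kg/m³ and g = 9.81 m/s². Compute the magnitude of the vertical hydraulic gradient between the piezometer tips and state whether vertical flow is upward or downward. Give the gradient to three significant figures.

|i_v| ≈ 0.0867; vertical flow is downward

Total head at BH-9: h = 366.44 m (water level in the standpipe).
Pressure head at BH-11: ψ = P/(ρg) = 386.1×1000 / (1000 × 9.81) = 39.36 m.
Total head at BH-11: h = z + ψ = 324.46 + 39.36 = 363.82 m.
Δh = h(BH-9) − h(BH-11) = 366.44 − 363.82 = 2.62 m.
Vertical separation Δz = 354.69 − 324.46 = 30.23 m.
|i_v| = |Δh| / Δz = 2.62 / 30.23 = 0.0867.
Head is higher in the shallow piezometer, so vertical flow is downward (recharge condition).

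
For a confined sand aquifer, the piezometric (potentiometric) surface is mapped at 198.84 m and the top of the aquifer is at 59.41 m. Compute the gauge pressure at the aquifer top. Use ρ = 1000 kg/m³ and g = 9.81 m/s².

P ≈ 1370 kPa

Pressure head at the aquifer top: ψ = h − z = 198.84 − 59.41 = 139.43 m.
P = ρgψ = 1000 × 9.81 × 139.43 = 1367808 Pa ≈ 1370 kPa.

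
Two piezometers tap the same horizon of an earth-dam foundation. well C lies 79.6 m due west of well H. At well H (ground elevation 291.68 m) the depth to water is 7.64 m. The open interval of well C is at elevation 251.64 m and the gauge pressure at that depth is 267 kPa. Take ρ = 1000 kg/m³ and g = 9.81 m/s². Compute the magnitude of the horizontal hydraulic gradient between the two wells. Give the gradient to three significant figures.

Total head at well H: h = 291.68 − 7.64 = 284.04 m.
Pressure head at well C: ψ = P/(ρg) = 267×1000 / (1000 × 9.81) = 27.22 m.
Total head at well C: h = z + ψ = 251.64 + 27.22 = 278.86 m.
Head difference: h(well H) − h(well C) = 284.04 − 278.86 = 5.18 m.
Hydraulic gradient: i = |Δh| / L = 5.18 / 79.6 = 0.0651.

i ≈ 0.0651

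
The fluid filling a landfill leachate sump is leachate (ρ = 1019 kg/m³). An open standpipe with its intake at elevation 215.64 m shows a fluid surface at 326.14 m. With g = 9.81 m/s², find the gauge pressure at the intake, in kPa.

P ≈ 1100 kPa

Pressure head ψ = h − z = 326.14 − 215.64 = 110.50 m.
P = ρgψ = 1019 × 9.81 × 110.50 = 1104601 Pa ≈ 1100 kPa.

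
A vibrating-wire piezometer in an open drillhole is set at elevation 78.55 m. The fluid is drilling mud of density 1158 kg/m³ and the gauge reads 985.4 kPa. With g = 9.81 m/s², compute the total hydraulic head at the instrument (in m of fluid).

ψ = P/(ρg) = 985.4×1000 / (1158 × 9.81) = 86.74 m.
h = z + ψ = 78.55 + 86.74 = 165.29 m.

h ≈ 165.29 m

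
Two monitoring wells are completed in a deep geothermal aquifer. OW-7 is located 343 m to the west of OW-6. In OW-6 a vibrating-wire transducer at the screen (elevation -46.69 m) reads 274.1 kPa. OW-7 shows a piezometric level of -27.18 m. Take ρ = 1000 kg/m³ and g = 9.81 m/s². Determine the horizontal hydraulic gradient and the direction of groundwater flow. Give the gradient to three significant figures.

i ≈ 0.0246; groundwater flows toward the west

Pressure head at OW-6: ψ = P/(ρg) = 274.1×1000 / (1000 × 9.81) = 27.94 m.
Total head at OW-6: h = z + ψ = -46.69 + 27.94 = -18.75 m.
Total head at OW-7: h = -27.18 m (water level in the piezometer is the total head).
Head difference: h(OW-6) − h(OW-7) = -18.75 − (-27.18) = 8.43 m.
Hydraulic gradient: i = |Δh| / L = 8.43 / 343 = 0.0246.
Flow is from higher to lower head: from OW-6 toward OW-7, i.e. toward the west.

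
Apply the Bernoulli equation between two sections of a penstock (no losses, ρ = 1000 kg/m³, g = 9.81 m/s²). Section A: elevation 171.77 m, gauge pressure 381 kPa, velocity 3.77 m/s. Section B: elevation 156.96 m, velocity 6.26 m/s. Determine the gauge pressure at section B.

Pressure head at A: ψ₁ = P₁/(ρg) = 381×1000 / (1000 × 9.81) = 38.84 m.
Velocity heads: v₁²/2g = 3.77²/19.62 = 0.724 m; v₂²/2g = 6.26²/19.62 = 1.997 m.
Total head H = z₁ + ψ₁ + v₁²/2g = 171.77 + 38.84 + 0.724 = 211.33 m.
ψ₂ = H − z₂ − v₂²/2g = 211.33 − 156.96 − 1.997 = 52.37 m.
P₂ = ρgψ₂ = 1000 × 9.81 × 52.37 ≈ 514 kPa.

P₂ ≈ 514 kPa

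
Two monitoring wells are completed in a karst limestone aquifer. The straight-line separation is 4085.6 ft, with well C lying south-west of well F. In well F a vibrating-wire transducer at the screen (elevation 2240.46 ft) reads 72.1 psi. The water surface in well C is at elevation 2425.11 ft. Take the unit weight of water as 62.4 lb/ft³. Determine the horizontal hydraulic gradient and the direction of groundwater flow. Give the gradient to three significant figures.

Pressure head at well F: ψ = 144·P/γ = 144 × 72.1 / 62.4 = 166.38 ft.
Total head at well F: h = z + ψ = 2240.46 + 166.38 = 2406.84 ft.
Total head at well C: h = 2425.11 ft (water level in the piezometer is the total head).
Head difference: h(well F) − h(well C) = 2406.84 − 2425.11 = -18.27 ft.
Hydraulic gradient: i = |Δh| / L = 18.27 / 4085.6 = 0.00447.
Flow is from higher to lower head: from well C toward well F, i.e. toward the north-east.

i ≈ 0.00447; groundwater flows toward the north-east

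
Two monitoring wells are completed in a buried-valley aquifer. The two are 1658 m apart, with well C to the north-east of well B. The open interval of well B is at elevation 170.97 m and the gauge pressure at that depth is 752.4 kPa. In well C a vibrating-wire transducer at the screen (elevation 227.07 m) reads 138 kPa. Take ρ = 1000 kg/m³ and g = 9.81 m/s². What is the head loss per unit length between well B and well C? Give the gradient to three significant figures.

Pressure head at well B: ψ = P/(ρg) = 752.4×1000 / (1000 × 9.81) = 76.70 m.
Total head at well B: h = z + ψ = 170.97 + 76.70 = 247.67 m.
Pressure head at well C: ψ = P/(ρg) = 138×1000 / (1000 × 9.81) = 14.07 m.
Total head at well C: h = z + ψ = 227.07 + 14.07 = 241.14 m.
Head difference: h(well B) − h(well C) = 247.67 − 241.14 = 6.53 m.
Hydraulic gradient: i = |Δh| / L = 6.53 / 1658 = 0.00394.

i ≈ 0.00394 m/m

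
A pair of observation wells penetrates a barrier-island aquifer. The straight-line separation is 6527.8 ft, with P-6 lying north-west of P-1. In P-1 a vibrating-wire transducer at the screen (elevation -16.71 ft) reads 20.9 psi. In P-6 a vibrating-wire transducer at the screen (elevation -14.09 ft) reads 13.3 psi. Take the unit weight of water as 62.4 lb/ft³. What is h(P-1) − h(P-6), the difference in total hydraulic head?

Pressure head at P-1: ψ = 144·P/γ = 144 × 20.9 / 62.4 = 48.23 ft.
Total head at P-1: h = z + ψ = -16.71 + 48.23 = 31.52 ft.
Pressure head at P-6: ψ = 144·P/γ = 144 × 13.3 / 62.4 = 30.69 ft.
Total head at P-6: h = z + ψ = -14.09 + 30.69 = 16.60 ft.
Head difference: h(P-1) − h(P-6) = 31.52 − 16.60 = 14.92 ft.

Δh ≈ 14.92 ft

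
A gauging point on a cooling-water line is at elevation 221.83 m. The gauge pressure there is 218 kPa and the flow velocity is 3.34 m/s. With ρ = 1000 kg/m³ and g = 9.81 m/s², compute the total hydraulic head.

Pressure head ψ = P/(ρg) = 218×1000 / (1000 × 9.81) = 22.22 m.
Velocity head = v²/(2g) = 3.34² / (2 × 9.81) = 0.569 m.
h = z + ψ + v²/(2g) = 221.83 + 22.22 + 0.569 = 244.62 m.

h ≈ 244.62 m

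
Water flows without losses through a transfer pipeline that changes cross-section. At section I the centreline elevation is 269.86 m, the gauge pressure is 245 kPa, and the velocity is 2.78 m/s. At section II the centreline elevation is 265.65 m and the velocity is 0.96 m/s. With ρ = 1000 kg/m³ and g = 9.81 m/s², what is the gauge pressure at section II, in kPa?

P₂ ≈ 290 kPa

Pressure head at I: ψ₁ = P₁/(ρg) = 245×1000 / (1000 × 9.81) = 24.97 m.
Velocity heads: v₁²/2g = 2.78²/19.62 = 0.394 m; v₂²/2g = 0.96²/19.62 = 0.047 m.
Total head H = z₁ + ψ₁ + v₁²/2g = 269.86 + 24.97 + 0.394 = 295.22 m.
ψ₂ = H − z₂ − v₂²/2g = 295.22 − 265.65 − 0.047 = 29.52 m.
P₂ = ρgψ₂ = 1000 × 9.81 × 29.52 ≈ 290 kPa.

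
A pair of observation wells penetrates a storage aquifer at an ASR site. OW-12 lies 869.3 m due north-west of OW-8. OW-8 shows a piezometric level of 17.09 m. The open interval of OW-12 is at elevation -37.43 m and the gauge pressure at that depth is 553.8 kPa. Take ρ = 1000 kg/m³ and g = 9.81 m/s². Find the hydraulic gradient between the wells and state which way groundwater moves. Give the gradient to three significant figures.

i ≈ 0.00222; groundwater flows toward the south-east

Total head at OW-8: h = 17.09 m (water level in the piezometer is the total head).
Pressure head at OW-12: ψ = P/(ρg) = 553.8×1000 / (1000 × 9.81) = 56.45 m.
Total head at OW-12: h = z + ψ = -37.43 + 56.45 = 19.02 m.
Head difference: h(OW-8) − h(OW-12) = 17.09 − 19.02 = -1.93 m.
Hydraulic gradient: i = |Δh| / L = 1.93 / 869.3 = 0.00222.
Flow is from higher to lower head: from OW-12 toward OW-8, i.e. toward the south-east.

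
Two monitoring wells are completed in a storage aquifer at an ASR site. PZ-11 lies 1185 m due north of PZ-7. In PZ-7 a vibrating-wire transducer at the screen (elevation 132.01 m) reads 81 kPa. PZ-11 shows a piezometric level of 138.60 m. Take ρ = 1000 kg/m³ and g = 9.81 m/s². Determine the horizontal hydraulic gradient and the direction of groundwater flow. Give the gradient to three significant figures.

i ≈ 0.00141; groundwater flows toward the north

Pressure head at PZ-7: ψ = P/(ρg) = 81×1000 / (1000 × 9.81) = 8.26 m.
Total head at PZ-7: h = z + ψ = 132.01 + 8.26 = 140.27 m.
Total head at PZ-11: h = 138.60 m (water level in the piezometer is the total head).
Head difference: h(PZ-7) − h(PZ-11) = 140.27 − 138.60 = 1.67 m.
Hydraulic gradient: i = |Δh| / L = 1.67 / 1185 = 0.00141.
Flow is from higher to lower head: from PZ-7 toward PZ-11, i.e. toward the north.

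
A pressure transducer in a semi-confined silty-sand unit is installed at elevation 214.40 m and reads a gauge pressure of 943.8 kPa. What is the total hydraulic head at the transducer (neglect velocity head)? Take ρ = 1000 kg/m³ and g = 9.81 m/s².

ψ = P/(ρg) = 943.8×1000 / (1000 × 9.81) = 96.21 m.
h = z + ψ = 214.40 + 96.21 = 310.61 m.

h ≈ 310.61 m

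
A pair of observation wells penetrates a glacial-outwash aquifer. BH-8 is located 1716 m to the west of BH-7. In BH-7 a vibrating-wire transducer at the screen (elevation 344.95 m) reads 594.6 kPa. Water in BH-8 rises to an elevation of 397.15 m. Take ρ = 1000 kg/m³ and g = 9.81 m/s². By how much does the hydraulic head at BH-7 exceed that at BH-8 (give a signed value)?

Δh ≈ 8.41 m

Pressure head at BH-7: ψ = P/(ρg) = 594.6×1000 / (1000 × 9.81) = 60.61 m.
Total head at BH-7: h = z + ψ = 344.95 + 60.61 = 405.56 m.
Total head at BH-8: h = 397.15 m (water level in the piezometer is the total head).
Head difference: h(BH-7) − h(BH-8) = 405.56 − 397.15 = 8.41 m.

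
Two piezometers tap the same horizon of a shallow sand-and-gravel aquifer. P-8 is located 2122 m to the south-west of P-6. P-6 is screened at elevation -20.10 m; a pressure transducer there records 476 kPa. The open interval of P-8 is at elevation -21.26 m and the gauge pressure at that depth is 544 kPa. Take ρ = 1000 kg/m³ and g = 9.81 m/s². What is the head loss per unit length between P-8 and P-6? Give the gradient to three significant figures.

Pressure head at P-6: ψ = P/(ρg) = 476×1000 / (1000 × 9.81) = 48.52 m.
Total head at P-6: h = z + ψ = -20.10 + 48.52 = 28.42 m.
Pressure head at P-8: ψ = P/(ρg) = 544×1000 / (1000 × 9.81) = 55.45 m.
Total head at P-8: h = z + ψ = -21.26 + 55.45 = 34.19 m.
Head difference: h(P-6) − h(P-8) = 28.42 − 34.19 = -5.77 m.
Hydraulic gradient: i = |Δh| / L = 5.77 / 2122 = 0.00272.

i ≈ 0.00272 m/m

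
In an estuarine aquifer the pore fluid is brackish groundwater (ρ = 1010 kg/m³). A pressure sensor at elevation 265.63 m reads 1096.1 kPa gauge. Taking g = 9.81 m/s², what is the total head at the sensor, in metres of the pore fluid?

ψ = P/(ρg) = 1096.1×1000 / (1010 × 9.81) = 110.63 m.
h = z + ψ = 265.63 + 110.63 = 376.26 m.

h ≈ 376.26 m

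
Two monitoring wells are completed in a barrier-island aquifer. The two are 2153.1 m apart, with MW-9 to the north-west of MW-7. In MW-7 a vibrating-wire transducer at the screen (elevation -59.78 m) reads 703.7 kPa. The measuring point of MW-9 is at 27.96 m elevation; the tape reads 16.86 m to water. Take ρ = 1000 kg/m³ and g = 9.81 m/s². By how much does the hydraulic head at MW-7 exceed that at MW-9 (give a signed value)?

Pressure head at MW-7: ψ = P/(ρg) = 703.7×1000 / (1000 × 9.81) = 71.73 m.
Total head at MW-7: h = z + ψ = -59.78 + 71.73 = 11.95 m.
Total head at MW-9: h = 27.96 − 16.86 = 11.10 m.
Head difference: h(MW-7) − h(MW-9) = 11.95 − 11.10 = 0.85 m.

Δh ≈ 0.85 m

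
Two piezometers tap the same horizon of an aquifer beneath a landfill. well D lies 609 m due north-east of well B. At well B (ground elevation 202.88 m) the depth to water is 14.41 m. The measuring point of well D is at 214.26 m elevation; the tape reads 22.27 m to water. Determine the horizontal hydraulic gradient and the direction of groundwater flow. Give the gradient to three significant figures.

Total head at well B: h = 202.88 − 14.41 = 188.47 m.
Total head at well D: h = 214.26 − 22.27 = 191.99 m.
Head difference: h(well B) − h(well D) = 188.47 − 191.99 = -3.52 m.
Hydraulic gradient: i = |Δh| / L = 3.52 / 609 = 0.00578.
Flow is from higher to lower head: from well D toward well B, i.e. toward the south-west.

i ≈ 0.00578; groundwater flows toward the south-west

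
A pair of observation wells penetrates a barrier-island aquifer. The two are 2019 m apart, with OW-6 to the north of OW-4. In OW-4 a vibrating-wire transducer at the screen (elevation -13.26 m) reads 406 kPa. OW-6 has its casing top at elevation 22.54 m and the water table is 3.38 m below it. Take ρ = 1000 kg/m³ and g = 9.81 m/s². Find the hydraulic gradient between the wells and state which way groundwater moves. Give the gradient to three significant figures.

i ≈ 0.00444; groundwater flows toward the north

Pressure head at OW-4: ψ = P/(ρg) = 406×1000 / (1000 × 9.81) = 41.39 m.
Total head at OW-4: h = z + ψ = -13.26 + 41.39 = 28.13 m.
Total head at OW-6: h = 22.54 − 3.38 = 19.16 m.
Head difference: h(OW-4) − h(OW-6) = 28.13 − 19.16 = 8.97 m.
Hydraulic gradient: i = |Δh| / L = 8.97 / 2019 = 0.00444.
Flow is from higher to lower head: from OW-4 toward OW-6, i.e. toward the north.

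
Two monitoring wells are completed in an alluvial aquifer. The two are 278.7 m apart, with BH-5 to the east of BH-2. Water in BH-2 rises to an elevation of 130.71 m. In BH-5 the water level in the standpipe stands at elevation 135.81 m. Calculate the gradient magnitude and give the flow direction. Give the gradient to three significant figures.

i ≈ 0.0183; groundwater flows toward the west

Total head at BH-2: h = 130.71 m (water level in the piezometer is the total head).
Total head at BH-5: h = 135.81 m (water level in the piezometer is the total head).
Head difference: h(BH-2) − h(BH-5) = 130.71 − 135.81 = -5.10 m.
Hydraulic gradient: i = |Δh| / L = 5.10 / 278.7 = 0.0183.
Flow is from higher to lower head: from BH-5 toward BH-2, i.e. toward the west.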